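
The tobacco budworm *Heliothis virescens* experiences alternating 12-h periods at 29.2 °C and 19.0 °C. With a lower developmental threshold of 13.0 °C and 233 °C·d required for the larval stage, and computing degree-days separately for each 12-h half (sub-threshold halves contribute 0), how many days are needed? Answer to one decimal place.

Day half: max(0, 29.2 − 13.0) × 0.5 = 16.2 × 0.5 = 8.10 DD.
Night half: max(0, 19.0 − 13.0) × 0.5 = 6.0 × 0.5 = 3.00 DD.
Per 24 h: 11.10 DD/day.
Duration = 233 / 11.10 = 20.991 ≈ 21.0 days.

21.0 days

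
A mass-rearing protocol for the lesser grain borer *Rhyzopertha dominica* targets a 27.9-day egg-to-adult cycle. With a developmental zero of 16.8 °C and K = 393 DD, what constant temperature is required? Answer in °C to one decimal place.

30.9 °C

Required daily accumulation = 393 / 27.9 = 14.086 DD/day.
T = T_base + 14.086 = 16.8 + 14.086 = 30.886 ≈ 30.9 °C.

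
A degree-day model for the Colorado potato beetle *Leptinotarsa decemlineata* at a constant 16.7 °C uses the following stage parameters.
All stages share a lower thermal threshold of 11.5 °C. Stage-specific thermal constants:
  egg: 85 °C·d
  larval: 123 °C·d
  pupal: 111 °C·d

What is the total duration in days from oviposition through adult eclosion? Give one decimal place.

61.3 days

Daily accumulation at 16.7 °C = 16.7 − 11.5 = 5.2 DD/day.
Total K = 85 + 123 + 111 = 319 DD.
Total duration = 319 / 5.2 = 61.346 ≈ 61.3 days.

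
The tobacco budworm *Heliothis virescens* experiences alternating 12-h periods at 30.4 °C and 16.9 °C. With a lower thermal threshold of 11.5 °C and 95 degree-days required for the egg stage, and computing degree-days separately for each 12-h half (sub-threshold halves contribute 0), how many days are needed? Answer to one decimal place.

7.8 days

Day half: max(0, 30.4 − 11.5) × 0.5 = 18.9 × 0.5 = 9.45 DD.
Night half: max(0, 16.9 − 11.5) × 0.5 = 5.4 × 0.5 = 2.70 DD.
Per 24 h: 12.15 DD/day.
Duration = 95 / 12.15 = 7.819 ≈ 7.8 days.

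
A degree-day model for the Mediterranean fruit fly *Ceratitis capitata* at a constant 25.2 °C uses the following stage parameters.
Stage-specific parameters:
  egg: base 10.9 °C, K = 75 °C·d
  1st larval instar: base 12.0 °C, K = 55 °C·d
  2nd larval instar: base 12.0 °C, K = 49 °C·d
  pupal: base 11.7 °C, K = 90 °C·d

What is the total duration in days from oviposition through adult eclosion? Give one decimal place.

egg: 75 / (25.2 − 10.9) = 75 / 14.3 = 5.245 d.
1st larval instar: 55 / (25.2 − 12.0) = 55 / 13.2 = 4.167 d.
2nd larval instar: 49 / (25.2 − 12.0) = 49 / 13.2 = 3.712 d.
pupal: 90 / (25.2 − 11.7) = 90 / 13.5 = 6.667 d.
Sum = 19.790 ≈ 19.8 days.

19.8 days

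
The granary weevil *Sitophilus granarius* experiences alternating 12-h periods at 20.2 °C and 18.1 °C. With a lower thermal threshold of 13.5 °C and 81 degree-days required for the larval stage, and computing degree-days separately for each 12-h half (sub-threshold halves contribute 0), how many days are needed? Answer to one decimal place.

14.3 days

Day half: max(0, 20.2 − 13.5) × 0.5 = 6.7 × 0.5 = 3.35 DD.
Night half: max(0, 18.1 − 13.5) × 0.5 = 4.6 × 0.5 = 2.30 DD.
Per 24 h: 5.65 DD/day.
Duration = 81 / 5.65 = 14.336 ≈ 14.3 days.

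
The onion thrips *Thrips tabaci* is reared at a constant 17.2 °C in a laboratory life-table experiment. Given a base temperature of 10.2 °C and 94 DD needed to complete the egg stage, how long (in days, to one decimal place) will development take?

13.4 days

Daily accumulation = 17.2 − 10.2 = 7.0 DD/day.
Duration = 94 / 7.0 = 13.429 ≈ 13.4 days.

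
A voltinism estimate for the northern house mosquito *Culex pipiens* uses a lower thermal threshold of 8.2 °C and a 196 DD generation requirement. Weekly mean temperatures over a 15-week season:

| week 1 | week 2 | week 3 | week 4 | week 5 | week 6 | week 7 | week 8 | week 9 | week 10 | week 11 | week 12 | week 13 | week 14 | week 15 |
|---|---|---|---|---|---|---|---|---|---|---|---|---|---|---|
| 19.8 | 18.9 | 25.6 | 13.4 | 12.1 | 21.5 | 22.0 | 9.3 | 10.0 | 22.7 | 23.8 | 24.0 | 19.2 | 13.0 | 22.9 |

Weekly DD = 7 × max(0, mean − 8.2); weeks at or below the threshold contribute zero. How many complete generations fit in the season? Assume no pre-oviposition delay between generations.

Weekly DD (7 × max(0, T̄ − 8.2)): 81.2, 74.9, 121.8, 36.4, 27.3, 93.1, 96.6, 7.7, 12.6, 101.5, 109.2, 110.6, 77.0, 33.6, 102.9.
Season total = 1086.4 DD.
Complete generations = ⌊1086.4 / 196⌋ = 5.

5 generations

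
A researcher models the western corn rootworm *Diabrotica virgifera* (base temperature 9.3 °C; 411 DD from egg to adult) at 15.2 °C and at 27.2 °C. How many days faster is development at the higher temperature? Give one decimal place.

46.7 days

At 15.2 °C: 411 / (15.2 − 9.3) = 411 / 5.9 = 69.661 d.
At 27.2 °C: 411 / (27.2 − 9.3) = 411 / 17.9 = 22.961 d.
Difference = |69.661 − 22.961| = 46.700 ≈ 46.7 days.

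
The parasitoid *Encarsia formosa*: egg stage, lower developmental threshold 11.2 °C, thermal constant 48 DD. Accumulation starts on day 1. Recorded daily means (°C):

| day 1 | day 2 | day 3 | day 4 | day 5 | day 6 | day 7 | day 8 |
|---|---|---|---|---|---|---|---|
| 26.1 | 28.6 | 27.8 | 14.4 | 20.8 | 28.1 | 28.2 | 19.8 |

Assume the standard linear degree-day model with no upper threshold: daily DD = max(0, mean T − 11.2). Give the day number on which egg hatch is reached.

day 3

Daily DD above 11.2 °C: 14.9, 17.4, 16.6, 3.2, 9.6, 16.9, 17.0, 8.6.
Cumulative: 14.9, 32.3, 48.9, 52.1, 61.7, 78.6, 95.6, 104.2.
The total first reaches 48 DD on day 3.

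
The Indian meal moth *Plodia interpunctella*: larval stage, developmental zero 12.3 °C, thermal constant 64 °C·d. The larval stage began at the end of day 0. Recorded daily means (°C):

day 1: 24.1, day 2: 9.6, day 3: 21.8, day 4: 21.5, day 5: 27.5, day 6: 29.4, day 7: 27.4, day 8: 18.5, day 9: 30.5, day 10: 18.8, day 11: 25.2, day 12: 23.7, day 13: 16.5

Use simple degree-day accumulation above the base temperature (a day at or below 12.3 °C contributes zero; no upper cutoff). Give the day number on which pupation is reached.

Daily DD above 12.3 °C: 11.8, 0.0, 9.5, 9.2, 15.2, 17.1, 15.1, 6.2, 18.2, 6.5, 12.9, 11.4, 4.2.
Cumulative: 11.8, 11.8, 21.3, 30.5, 45.7, 62.8, 77.9, 84.1, 102.3, 108.8, 121.7, 133.1, 137.3.
The total first reaches 64 DD on day 7.

day 7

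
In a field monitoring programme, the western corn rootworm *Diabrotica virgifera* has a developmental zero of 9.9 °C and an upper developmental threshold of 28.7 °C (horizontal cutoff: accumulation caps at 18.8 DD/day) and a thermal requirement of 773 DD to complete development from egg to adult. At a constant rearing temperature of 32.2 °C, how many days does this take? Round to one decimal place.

Temperature 32.2 °C exceeds the upper threshold, so daily accumulation caps at 28.7 − 9.9 = 18.8 DD/day.
Duration = 773 / 18.8 = 41.117 ≈ 41.1 days.

41.1 days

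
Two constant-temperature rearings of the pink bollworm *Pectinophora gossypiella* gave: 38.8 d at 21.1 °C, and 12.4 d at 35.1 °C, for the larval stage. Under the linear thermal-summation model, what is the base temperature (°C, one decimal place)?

14.5 °C

Linear rate model ⇒ the product D·(T − T_b) is constant across temperatures.
38.8·(21.1 − T_b) = 12.4·(35.1 − T_b)
T_b = (38.8·21.1 − 12.4·35.1) / (38.8 − 12.4) = 383.44 / 26.4 = 14.524 °C ≈ 14.5 °C.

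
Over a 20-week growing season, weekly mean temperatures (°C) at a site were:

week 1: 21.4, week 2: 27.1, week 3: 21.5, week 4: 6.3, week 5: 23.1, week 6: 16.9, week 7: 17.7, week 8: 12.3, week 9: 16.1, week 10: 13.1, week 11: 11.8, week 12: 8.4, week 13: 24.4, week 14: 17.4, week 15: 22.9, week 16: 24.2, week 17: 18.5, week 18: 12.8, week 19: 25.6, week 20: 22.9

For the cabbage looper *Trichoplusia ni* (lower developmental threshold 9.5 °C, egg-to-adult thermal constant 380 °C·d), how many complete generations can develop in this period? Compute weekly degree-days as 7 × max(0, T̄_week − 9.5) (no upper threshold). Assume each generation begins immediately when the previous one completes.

3 generations

Weekly DD (7 × max(0, T̄ − 9.5)): 83.3, 123.2, 84.0, 0.0, 95.2, 51.8, 57.4, 19.6, 46.2, 25.2, 16.1, 0.0, 104.3, 55.3, 93.8, 102.9, 63.0, 23.1, 112.7, 93.8.
Season total = 1250.9 DD.
Complete generations = ⌊1250.9 / 380⌋ = 3.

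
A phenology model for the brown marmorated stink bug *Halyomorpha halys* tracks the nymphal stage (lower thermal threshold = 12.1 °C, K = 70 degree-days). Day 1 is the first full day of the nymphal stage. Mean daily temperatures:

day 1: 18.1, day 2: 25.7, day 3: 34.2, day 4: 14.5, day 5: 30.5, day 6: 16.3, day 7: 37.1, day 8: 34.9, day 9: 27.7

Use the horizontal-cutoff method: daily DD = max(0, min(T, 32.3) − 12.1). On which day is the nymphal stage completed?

Daily DD above 12.1 °C (capped at 20.2): 6.0, 13.6, 20.2, 2.4, 18.4, 4.2, 20.2, 20.2, 15.6.
Cumulative: 6.0, 19.6, 39.8, 42.2, 60.6, 64.8, 85.0, 105.2, 120.8.
The total first reaches 70 DD on day 7.

day 7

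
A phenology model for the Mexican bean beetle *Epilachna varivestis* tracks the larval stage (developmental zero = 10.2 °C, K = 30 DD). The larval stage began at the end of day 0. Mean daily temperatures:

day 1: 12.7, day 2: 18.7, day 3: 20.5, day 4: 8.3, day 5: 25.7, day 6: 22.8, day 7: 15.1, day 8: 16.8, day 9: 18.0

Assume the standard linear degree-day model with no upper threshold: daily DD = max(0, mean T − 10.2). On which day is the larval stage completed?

Daily DD above 10.2 °C: 2.5, 8.5, 10.3, 0.0, 15.5, 12.6, 4.9, 6.6, 7.8.
Cumulative: 2.5, 11.0, 21.3, 21.3, 36.8, 49.4, 54.3, 60.9, 68.7.
The total first reaches 30 DD on day 5.

day 5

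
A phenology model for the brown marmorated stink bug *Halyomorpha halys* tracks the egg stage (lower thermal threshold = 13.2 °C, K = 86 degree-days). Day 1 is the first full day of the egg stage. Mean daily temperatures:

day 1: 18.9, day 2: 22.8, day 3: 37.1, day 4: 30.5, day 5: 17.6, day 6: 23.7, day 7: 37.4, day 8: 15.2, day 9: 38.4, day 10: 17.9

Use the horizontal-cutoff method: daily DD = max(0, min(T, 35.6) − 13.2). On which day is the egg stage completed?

Daily DD above 13.2 °C (capped at 22.4): 5.7, 9.6, 22.4, 17.3, 4.4, 10.5, 22.4, 2.0, 22.4, 4.7.
Cumulative: 5.7, 15.3, 37.7, 55.0, 59.4, 69.9, 92.3, 94.3, 116.7, 121.4.
The total first reaches 86 DD on day 7.

day 7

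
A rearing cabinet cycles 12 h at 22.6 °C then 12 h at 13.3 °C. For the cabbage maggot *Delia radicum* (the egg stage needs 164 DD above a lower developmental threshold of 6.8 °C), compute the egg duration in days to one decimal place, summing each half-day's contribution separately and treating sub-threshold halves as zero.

Day half: max(0, 22.6 − 6.8) × 0.5 = 15.8 × 0.5 = 7.90 DD.
Night half: max(0, 13.3 − 6.8) × 0.5 = 6.5 × 0.5 = 3.25 DD.
Per 24 h: 11.15 DD/day.
Duration = 164 / 11.15 = 14.709 ≈ 14.7 days.

14.7 days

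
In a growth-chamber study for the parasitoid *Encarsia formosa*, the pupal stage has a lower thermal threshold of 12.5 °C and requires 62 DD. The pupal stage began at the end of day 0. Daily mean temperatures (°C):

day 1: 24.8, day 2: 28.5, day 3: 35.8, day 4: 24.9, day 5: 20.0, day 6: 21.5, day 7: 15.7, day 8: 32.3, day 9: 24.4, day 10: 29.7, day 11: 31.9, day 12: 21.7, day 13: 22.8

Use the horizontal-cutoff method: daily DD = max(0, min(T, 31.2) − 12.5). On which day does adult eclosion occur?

Daily DD above 12.5 °C (capped at 18.7): 12.3, 16.0, 18.7, 12.4, 7.5, 9.0, 3.2, 18.7, 11.9, 17.2, 18.7, 9.2, 10.3.
Cumulative: 12.3, 28.3, 47.0, 59.4, 66.9, 75.9, 79.1, 97.8, 109.7, 126.9, 145.6, 154.8, 165.1.
The total first reaches 62 DD on day 5.

day 5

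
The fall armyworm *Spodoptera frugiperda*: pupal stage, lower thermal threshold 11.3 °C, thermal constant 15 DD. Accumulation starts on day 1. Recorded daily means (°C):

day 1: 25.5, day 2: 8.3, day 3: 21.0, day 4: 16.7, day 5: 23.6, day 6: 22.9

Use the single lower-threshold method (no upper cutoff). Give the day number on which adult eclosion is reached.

day 3

Daily DD above 11.3 °C: 14.2, 0.0, 9.7, 5.4, 12.3, 11.6.
Cumulative: 14.2, 14.2, 23.9, 29.3, 41.6, 53.2.
The total first reaches 15 DD on day 3.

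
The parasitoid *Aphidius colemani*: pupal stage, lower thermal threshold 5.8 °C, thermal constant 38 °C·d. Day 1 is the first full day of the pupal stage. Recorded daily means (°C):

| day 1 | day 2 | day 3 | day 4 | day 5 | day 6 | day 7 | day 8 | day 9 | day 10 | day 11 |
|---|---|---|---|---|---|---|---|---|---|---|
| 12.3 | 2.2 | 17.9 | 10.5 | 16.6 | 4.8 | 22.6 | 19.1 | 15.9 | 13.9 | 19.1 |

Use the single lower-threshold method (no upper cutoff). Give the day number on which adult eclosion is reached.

day 7

Daily DD above 5.8 °C: 6.5, 0.0, 12.1, 4.7, 10.8, 0.0, 16.8, 13.3, 10.1, 8.1, 13.3.
Cumulative: 6.5, 6.5, 18.6, 23.3, 34.1, 34.1, 50.9, 64.2, 74.3, 82.4, 95.7.
The total first reaches 38 DD on day 7.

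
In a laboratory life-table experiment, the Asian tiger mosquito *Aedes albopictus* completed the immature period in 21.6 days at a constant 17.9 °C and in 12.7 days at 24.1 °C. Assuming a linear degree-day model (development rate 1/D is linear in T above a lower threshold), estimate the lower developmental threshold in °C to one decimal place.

Linear rate model ⇒ the product D·(T − T_b) is constant across temperatures.
21.6·(17.9 − T_b) = 12.7·(24.1 − T_b)
T_b = (21.6·17.9 − 12.7·24.1) / (21.6 − 12.7) = 80.57 / 8.9 = 9.053 °C ≈ 9.1 °C.

9.1 °C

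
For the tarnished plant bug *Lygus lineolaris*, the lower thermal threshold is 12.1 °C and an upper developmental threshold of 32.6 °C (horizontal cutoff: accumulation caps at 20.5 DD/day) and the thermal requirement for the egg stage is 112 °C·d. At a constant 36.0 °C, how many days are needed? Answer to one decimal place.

Temperature 36.0 °C exceeds the upper threshold, so daily accumulation caps at 32.6 − 12.1 = 20.5 DD/day.
Duration = 112 / 20.5 = 5.463 ≈ 5.5 days.

5.5 days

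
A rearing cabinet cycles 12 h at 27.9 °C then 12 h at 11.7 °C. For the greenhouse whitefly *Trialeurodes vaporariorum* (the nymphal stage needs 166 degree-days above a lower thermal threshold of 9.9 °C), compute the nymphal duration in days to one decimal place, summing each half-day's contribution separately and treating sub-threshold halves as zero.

Day half: max(0, 27.9 − 9.9) × 0.5 = 18.0 × 0.5 = 9.00 DD.
Night half: max(0, 11.7 − 9.9) × 0.5 = 1.8 × 0.5 = 0.90 DD.
Per 24 h: 9.90 DD/day.
Duration = 166 / 9.90 = 16.768 ≈ 16.8 days.

16.8 days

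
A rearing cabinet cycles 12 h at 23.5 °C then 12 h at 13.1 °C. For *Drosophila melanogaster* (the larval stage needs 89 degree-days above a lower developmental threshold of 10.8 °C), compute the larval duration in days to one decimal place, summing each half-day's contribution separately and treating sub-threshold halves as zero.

11.9 days

Day half: max(0, 23.5 − 10.8) × 0.5 = 12.7 × 0.5 = 6.35 DD.
Night half: max(0, 13.1 − 10.8) × 0.5 = 2.3 × 0.5 = 1.15 DD.
Per 24 h: 7.50 DD/day.
Duration = 89 / 7.50 = 11.867 ≈ 11.9 days.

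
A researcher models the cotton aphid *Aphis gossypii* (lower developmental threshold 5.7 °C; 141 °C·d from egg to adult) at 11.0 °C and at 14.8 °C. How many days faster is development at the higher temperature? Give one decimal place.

At 11.0 °C: 141 / (11.0 − 5.7) = 141 / 5.3 = 26.604 d.
At 14.8 °C: 141 / (14.8 − 5.7) = 141 / 9.1 = 15.495 d.
Difference = |26.604 − 15.495| = 11.109 ≈ 11.1 days.

11.1 days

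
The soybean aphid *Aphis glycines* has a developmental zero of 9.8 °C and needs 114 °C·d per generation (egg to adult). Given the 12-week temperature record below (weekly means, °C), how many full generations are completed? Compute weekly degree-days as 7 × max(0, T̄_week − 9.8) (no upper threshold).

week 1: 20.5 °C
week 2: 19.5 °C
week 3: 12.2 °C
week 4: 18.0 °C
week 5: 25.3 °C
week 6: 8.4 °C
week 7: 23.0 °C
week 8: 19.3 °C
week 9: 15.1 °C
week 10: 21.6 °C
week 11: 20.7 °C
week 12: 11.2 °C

6 generations

Weekly DD (7 × max(0, T̄ − 9.8)): 74.9, 67.9, 16.8, 57.4, 108.5, 0.0, 92.4, 66.5, 37.1, 82.6, 76.3, 9.8.
Season total = 690.2 DD.
Complete generations = ⌊690.2 / 114⌋ = 6.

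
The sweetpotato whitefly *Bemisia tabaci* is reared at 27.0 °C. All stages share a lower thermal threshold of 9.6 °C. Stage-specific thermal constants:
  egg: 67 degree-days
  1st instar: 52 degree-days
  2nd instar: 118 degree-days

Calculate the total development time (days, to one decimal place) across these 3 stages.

Daily accumulation at 27.0 °C = 27.0 − 9.6 = 17.4 DD/day.
Total K = 67 + 52 + 118 = 237 DD.
Total duration = 237 / 17.4 = 13.621 ≈ 13.6 days.

13.6 days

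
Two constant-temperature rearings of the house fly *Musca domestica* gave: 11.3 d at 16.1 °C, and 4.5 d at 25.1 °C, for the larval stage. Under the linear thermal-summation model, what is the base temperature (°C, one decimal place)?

Linear rate model ⇒ the product D·(T − T_b) is constant across temperatures.
11.3·(16.1 − T_b) = 4.5·(25.1 − T_b)
T_b = (11.3·16.1 − 4.5·25.1) / (11.3 − 4.5) = 68.98 / 6.8 = 10.144 °C ≈ 10.1 °C.

10.1 °C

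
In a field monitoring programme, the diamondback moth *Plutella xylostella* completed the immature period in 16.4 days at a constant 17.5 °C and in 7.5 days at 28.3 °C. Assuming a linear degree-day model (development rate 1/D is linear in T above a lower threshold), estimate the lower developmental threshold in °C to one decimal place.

8.4 °C

Under the model K = D·(T − T_b), so D₁·(T₁ − T_b) = D₂·(T₂ − T_b).
16.4·(17.5 − T_b) = 7.5·(28.3 − T_b)
T_b = (16.4·17.5 − 7.5·28.3) / (16.4 − 7.5) = 74.75 / 8.9 = 8.399 °C ≈ 8.4 °C.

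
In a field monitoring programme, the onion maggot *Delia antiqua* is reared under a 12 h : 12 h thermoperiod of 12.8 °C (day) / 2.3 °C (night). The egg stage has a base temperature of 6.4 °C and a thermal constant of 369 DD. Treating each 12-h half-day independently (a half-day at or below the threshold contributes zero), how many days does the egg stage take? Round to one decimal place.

115.3 days

Day half: max(0, 12.8 − 6.4) × 0.5 = 6.4 × 0.5 = 3.20 DD.
Night half: max(0, 2.3 − 6.4) × 0.5 = 0.0 × 0.5 = 0.00 DD.
Per 24 h: 3.20 DD/day.
Duration = 369 / 3.20 = 115.312 ≈ 115.3 days.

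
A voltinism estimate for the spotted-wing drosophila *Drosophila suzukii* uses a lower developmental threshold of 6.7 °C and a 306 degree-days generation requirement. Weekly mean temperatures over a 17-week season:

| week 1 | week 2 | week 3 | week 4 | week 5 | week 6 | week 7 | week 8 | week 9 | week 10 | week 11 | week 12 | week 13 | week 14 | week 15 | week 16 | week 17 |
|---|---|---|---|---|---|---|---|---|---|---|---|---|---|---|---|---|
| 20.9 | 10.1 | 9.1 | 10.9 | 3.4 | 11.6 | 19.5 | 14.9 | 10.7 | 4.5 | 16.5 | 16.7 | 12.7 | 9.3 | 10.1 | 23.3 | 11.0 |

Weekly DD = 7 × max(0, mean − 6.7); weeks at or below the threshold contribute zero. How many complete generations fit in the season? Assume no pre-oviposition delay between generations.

2 generations

Weekly DD (7 × max(0, T̄ − 6.7)): 99.4, 23.8, 16.8, 29.4, 0.0, 34.3, 89.6, 57.4, 28.0, 0.0, 68.6, 70.0, 42.0, 18.2, 23.8, 116.2, 30.1.
Season total = 747.6 DD.
Complete generations = ⌊747.6 / 306⌋ = 2.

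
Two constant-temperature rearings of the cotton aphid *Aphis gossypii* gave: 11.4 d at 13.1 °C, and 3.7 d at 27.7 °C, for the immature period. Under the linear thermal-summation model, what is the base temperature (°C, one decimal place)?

Under the model K = D·(T − T_b), so D₁·(T₁ − T_b) = D₂·(T₂ − T_b).
11.4·(13.1 − T_b) = 3.7·(27.7 − T_b)
T_b = (11.4·13.1 − 3.7·27.7) / (11.4 − 3.7) = 46.85 / 7.7 = 6.084 °C ≈ 6.1 °C.

6.1 °C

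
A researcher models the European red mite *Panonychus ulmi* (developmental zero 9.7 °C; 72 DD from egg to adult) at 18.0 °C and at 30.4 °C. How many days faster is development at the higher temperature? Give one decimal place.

At 18.0 °C: 72 / (18.0 − 9.7) = 72 / 8.3 = 8.675 d.
At 30.4 °C: 72 / (30.4 − 9.7) = 72 / 20.7 = 3.478 d.
Difference = |8.675 − 3.478| = 5.196 ≈ 5.2 days.

5.2 days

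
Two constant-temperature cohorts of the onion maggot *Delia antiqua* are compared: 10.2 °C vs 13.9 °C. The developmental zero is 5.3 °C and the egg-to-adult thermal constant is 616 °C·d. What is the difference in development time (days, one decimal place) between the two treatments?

At 10.2 °C: 616 / (10.2 − 5.3) = 616 / 4.9 = 125.714 d.
At 13.9 °C: 616 / (13.9 − 5.3) = 616 / 8.6 = 71.628 d.
Difference = |125.714 − 71.628| = 54.086 ≈ 54.1 days.

54.1 days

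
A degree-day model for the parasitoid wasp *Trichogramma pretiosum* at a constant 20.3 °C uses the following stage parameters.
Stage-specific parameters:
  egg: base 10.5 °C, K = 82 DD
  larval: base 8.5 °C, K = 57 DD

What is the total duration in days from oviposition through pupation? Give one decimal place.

egg: 82 / (20.3 − 10.5) = 82 / 9.8 = 8.367 d.
larval: 57 / (20.3 − 8.5) = 57 / 11.8 = 4.831 d.
Sum = 13.198 ≈ 13.2 days.

13.2 days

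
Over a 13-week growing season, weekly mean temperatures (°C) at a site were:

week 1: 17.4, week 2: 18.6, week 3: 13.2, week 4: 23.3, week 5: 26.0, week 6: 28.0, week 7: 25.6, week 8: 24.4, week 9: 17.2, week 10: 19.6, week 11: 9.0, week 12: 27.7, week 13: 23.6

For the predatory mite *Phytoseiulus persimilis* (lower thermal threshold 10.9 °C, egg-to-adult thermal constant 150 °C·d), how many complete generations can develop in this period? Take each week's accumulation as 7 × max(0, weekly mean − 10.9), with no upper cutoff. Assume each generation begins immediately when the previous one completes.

Weekly DD (7 × max(0, T̄ − 10.9)): 45.5, 53.9, 16.1, 86.8, 105.7, 119.7, 102.9, 94.5, 44.1, 60.9, 0.0, 117.6, 88.9.
Season total = 936.6 DD.
Complete generations = ⌊936.6 / 150⌋ = 6.

6 generations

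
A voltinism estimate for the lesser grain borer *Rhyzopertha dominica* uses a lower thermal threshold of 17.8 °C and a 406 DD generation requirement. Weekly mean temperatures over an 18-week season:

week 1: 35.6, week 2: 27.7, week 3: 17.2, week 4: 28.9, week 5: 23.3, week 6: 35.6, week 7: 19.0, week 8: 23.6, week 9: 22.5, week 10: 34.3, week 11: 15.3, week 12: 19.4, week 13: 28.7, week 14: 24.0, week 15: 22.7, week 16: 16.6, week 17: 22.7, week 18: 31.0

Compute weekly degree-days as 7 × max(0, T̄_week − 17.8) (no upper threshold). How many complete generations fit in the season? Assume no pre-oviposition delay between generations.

2 generations

Weekly DD (7 × max(0, T̄ − 17.8)): 124.6, 69.3, 0.0, 77.7, 38.5, 124.6, 8.4, 40.6, 32.9, 115.5, 0.0, 11.2, 76.3, 43.4, 34.3, 0.0, 34.3, 92.4.
Season total = 924.0 DD.
Complete generations = ⌊924.0 / 406⌋ = 2.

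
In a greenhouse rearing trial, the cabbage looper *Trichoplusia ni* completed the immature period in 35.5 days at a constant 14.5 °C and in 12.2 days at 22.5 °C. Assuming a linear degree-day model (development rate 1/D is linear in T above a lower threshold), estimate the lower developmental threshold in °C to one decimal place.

Under the model K = D·(T − T_b), so D₁·(T₁ − T_b) = D₂·(T₂ − T_b).
35.5·(14.5 − T_b) = 12.2·(22.5 − T_b)
T_b = (35.5·14.5 − 12.2·22.5) / (35.5 − 12.2) = 240.25 / 23.3 = 10.311 °C ≈ 10.3 °C.

10.3 °C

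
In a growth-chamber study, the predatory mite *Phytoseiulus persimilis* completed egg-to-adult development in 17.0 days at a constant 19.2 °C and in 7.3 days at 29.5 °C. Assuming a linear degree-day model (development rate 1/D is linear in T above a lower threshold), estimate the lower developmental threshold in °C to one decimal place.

Under the model K = D·(T − T_b), so D₁·(T₁ − T_b) = D₂·(T₂ − T_b).
17.0·(19.2 − T_b) = 7.3·(29.5 − T_b)
T_b = (17.0·19.2 − 7.3·29.5) / (17.0 − 7.3) = 111.05 / 9.7 = 11.448 °C ≈ 11.4 °C.

11.4 °C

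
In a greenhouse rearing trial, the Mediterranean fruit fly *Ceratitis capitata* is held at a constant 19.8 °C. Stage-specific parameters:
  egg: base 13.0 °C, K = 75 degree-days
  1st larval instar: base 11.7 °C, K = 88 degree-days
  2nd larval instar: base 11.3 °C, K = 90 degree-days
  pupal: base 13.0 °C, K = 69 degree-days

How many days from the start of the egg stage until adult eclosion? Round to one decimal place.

42.6 days

egg: 75 / (19.8 − 13.0) = 75 / 6.8 = 11.029 d.
1st larval instar: 88 / (19.8 − 11.7) = 88 / 8.1 = 10.864 d.
2nd larval instar: 90 / (19.8 − 11.3) = 90 / 8.5 = 10.588 d.
pupal: 69 / (19.8 − 13.0) = 69 / 6.8 = 10.147 d.
Sum = 42.629 ≈ 42.6 days.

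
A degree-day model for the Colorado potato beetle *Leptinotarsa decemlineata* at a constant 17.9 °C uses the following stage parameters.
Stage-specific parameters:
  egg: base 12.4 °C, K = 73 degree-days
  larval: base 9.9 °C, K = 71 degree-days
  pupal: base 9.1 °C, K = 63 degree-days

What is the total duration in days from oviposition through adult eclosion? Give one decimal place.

29.3 days

egg: 73 / (17.9 − 12.4) = 73 / 5.5 = 13.273 d.
larval: 71 / (17.9 − 9.9) = 71 / 8.0 = 8.875 d.
pupal: 63 / (17.9 − 9.1) = 63 / 8.8 = 7.159 d.
Sum = 29.307 ≈ 29.3 days.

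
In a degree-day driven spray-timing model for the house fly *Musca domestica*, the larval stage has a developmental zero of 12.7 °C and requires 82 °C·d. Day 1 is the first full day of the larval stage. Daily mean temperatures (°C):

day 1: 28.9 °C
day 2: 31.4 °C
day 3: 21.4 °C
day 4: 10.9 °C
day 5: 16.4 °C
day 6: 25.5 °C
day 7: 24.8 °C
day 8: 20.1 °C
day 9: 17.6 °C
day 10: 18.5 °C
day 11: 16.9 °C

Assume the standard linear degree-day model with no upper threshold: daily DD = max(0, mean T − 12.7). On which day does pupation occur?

day 9

Daily DD above 12.7 °C: 16.2, 18.7, 8.7, 0.0, 3.7, 12.8, 12.1, 7.4, 4.9, 5.8, 4.2.
Cumulative: 16.2, 34.9, 43.6, 43.6, 47.3, 60.1, 72.2, 79.6, 84.5, 90.3, 94.5.
The total first reaches 82 DD on day 9.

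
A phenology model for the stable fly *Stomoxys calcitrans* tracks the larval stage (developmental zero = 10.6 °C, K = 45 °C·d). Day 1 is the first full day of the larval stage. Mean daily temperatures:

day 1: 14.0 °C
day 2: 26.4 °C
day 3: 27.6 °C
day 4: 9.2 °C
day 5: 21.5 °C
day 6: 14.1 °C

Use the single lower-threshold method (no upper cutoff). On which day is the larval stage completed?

Daily DD above 10.6 °C: 3.4, 15.8, 17.0, 0.0, 10.9, 3.5.
Cumulative: 3.4, 19.2, 36.2, 36.2, 47.1, 50.6.
The total first reaches 45 DD on day 5.

day 5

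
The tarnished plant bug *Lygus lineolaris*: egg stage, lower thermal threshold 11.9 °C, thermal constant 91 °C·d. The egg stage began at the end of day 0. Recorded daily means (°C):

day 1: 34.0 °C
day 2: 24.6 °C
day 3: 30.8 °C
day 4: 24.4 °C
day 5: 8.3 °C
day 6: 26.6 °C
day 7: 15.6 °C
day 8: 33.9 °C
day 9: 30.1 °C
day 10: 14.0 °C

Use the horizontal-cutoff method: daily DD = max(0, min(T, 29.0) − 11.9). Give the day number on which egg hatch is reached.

day 8

Daily DD above 11.9 °C (capped at 17.1): 17.1, 12.7, 17.1, 12.5, 0.0, 14.7, 3.7, 17.1, 17.1, 2.1.
Cumulative: 17.1, 29.8, 46.9, 59.4, 59.4, 74.1, 77.8, 94.9, 112.0, 114.1.
The total first reaches 91 DD on day 8.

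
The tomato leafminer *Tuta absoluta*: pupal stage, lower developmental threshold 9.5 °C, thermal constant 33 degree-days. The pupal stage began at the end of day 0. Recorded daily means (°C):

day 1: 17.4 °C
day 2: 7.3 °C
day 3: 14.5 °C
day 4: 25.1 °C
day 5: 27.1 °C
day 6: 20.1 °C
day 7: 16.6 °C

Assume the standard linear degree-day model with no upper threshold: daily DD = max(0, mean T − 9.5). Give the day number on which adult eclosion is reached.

Daily DD above 9.5 °C: 7.9, 0.0, 5.0, 15.6, 17.6, 10.6, 7.1.
Cumulative: 7.9, 7.9, 12.9, 28.5, 46.1, 56.7, 63.8.
The total first reaches 33 DD on day 5.

day 5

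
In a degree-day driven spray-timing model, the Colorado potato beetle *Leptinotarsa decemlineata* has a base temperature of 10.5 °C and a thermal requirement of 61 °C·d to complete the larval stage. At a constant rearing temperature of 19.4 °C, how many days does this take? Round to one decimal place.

6.9 days

Daily accumulation = 19.4 − 10.5 = 8.9 DD/day.
Duration = 61 / 8.9 = 6.854 ≈ 6.9 days.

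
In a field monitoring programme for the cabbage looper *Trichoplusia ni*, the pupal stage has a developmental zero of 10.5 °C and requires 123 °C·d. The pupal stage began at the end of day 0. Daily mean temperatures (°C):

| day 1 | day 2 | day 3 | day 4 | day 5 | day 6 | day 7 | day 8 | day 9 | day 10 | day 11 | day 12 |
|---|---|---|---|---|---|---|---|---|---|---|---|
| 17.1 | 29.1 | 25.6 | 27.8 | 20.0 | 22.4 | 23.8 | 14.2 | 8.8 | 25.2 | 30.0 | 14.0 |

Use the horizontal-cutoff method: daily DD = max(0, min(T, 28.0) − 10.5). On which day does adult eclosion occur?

day 11

Daily DD above 10.5 °C (capped at 17.5): 6.6, 17.5, 15.1, 17.3, 9.5, 11.9, 13.3, 3.7, 0.0, 14.7, 17.5, 3.5.
Cumulative: 6.6, 24.1, 39.2, 56.5, 66.0, 77.9, 91.2, 94.9, 94.9, 109.6, 127.1, 130.6.
The total first reaches 123 DD on day 11.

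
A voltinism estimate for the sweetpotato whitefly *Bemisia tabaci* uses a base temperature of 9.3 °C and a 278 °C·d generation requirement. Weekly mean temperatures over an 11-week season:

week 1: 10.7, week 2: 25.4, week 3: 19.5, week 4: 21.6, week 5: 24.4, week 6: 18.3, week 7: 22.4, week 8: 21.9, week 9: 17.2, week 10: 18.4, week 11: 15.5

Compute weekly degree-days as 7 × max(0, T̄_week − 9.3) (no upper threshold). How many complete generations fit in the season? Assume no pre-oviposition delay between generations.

Weekly DD (7 × max(0, T̄ − 9.3)): 9.8, 112.7, 71.4, 86.1, 105.7, 63.0, 91.7, 88.2, 55.3, 63.7, 43.4.
Season total = 791.0 DD.
Complete generations = ⌊791.0 / 278⌋ = 2.

2 generations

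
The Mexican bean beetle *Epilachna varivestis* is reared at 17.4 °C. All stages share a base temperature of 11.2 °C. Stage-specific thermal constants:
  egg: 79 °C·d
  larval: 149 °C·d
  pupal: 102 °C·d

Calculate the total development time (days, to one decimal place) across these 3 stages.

Daily accumulation at 17.4 °C = 17.4 − 11.2 = 6.2 DD/day.
Total K = 79 + 149 + 102 = 330 DD.
Total duration = 330 / 6.2 = 53.226 ≈ 53.2 days.

53.2 days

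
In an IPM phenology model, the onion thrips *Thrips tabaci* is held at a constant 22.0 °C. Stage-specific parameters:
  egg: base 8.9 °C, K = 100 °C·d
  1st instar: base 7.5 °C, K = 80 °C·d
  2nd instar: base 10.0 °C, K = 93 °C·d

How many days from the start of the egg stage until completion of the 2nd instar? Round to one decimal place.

20.9 days

egg: 100 / (22.0 − 8.9) = 100 / 13.1 = 7.634 d.
1st instar: 80 / (22.0 − 7.5) = 80 / 14.5 = 5.517 d.
2nd instar: 93 / (22.0 − 10.0) = 93 / 12.0 = 7.750 d.
Sum = 20.901 ≈ 20.9 days.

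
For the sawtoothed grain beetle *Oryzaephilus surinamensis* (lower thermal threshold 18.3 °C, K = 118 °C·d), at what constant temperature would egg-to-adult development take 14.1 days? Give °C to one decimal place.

26.7 °C

Required daily accumulation = 118 / 14.1 = 8.369 DD/day.
T = T_base + 8.369 = 18.3 + 8.369 = 26.669 ≈ 26.7 °C.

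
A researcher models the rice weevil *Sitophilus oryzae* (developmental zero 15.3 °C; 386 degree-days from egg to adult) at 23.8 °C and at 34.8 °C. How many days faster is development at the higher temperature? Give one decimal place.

25.6 days

At 23.8 °C: 386 / (23.8 − 15.3) = 386 / 8.5 = 45.412 d.
At 34.8 °C: 386 / (34.8 − 15.3) = 386 / 19.5 = 19.795 d.
Difference = |45.412 − 19.795| = 25.617 ≈ 25.6 days.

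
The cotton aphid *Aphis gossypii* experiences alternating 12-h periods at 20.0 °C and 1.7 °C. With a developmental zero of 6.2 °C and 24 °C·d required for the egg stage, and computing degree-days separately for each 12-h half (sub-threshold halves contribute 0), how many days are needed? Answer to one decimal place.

3.5 days

Day half: max(0, 20.0 − 6.2) × 0.5 = 13.8 × 0.5 = 6.90 DD.
Night half: max(0, 1.7 − 6.2) × 0.5 = 0.0 × 0.5 = 0.00 DD.
Per 24 h: 6.90 DD/day.
Duration = 24 / 6.90 = 3.478 ≈ 3.5 days.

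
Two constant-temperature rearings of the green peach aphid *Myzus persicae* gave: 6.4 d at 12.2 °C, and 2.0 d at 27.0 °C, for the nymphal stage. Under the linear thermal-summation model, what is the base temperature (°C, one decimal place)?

Under the model K = D·(T − T_b), so D₁·(T₁ − T_b) = D₂·(T₂ − T_b).
6.4·(12.2 − T_b) = 2.0·(27.0 − T_b)
T_b = (6.4·12.2 − 2.0·27.0) / (6.4 − 2.0) = 24.08 / 4.4 = 5.473 °C ≈ 5.5 °C.

5.5 °C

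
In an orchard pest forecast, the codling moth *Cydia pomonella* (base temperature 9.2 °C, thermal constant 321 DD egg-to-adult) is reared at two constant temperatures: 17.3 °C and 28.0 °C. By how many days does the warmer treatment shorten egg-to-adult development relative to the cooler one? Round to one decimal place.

At 17.3 °C: 321 / (17.3 − 9.2) = 321 / 8.1 = 39.630 d.
At 28.0 °C: 321 / (28.0 − 9.2) = 321 / 18.8 = 17.074 d.
Difference = |39.630 − 17.074| = 22.555 ≈ 22.6 days.

22.6 days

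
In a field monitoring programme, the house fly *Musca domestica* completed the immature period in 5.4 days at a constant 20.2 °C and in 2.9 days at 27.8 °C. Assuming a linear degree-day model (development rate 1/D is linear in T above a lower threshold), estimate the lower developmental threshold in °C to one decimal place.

Equal thermal constants: D₁(T₁ − T_b) = D₂(T₂ − T_b).
5.4·(20.2 − T_b) = 2.9·(27.8 − T_b)
T_b = (5.4·20.2 − 2.9·27.8) / (5.4 − 2.9) = 28.46 / 2.5 = 11.384 °C ≈ 11.4 °C.

11.4 °C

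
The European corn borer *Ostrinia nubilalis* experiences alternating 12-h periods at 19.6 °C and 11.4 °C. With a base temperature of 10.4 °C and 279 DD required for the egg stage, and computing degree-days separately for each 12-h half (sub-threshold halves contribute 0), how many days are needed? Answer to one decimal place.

54.7 days

Day half: max(0, 19.6 − 10.4) × 0.5 = 9.2 × 0.5 = 4.60 DD.
Night half: max(0, 11.4 − 10.4) × 0.5 = 1.0 × 0.5 = 0.50 DD.
Per 24 h: 5.10 DD/day.
Duration = 279 / 5.10 = 54.706 ≈ 54.7 days.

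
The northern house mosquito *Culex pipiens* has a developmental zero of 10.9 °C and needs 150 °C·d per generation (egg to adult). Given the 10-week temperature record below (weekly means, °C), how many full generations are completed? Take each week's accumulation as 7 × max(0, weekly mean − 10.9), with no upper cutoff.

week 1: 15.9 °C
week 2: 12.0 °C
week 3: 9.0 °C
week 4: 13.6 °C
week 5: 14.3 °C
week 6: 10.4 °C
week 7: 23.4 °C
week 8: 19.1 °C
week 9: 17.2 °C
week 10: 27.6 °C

2 generations

Weekly DD (7 × max(0, T̄ − 10.9)): 35.0, 7.7, 0.0, 18.9, 23.8, 0.0, 87.5, 57.4, 44.1, 116.9.
Season total = 391.3 DD.
Complete generations = ⌊391.3 / 150⌋ = 2.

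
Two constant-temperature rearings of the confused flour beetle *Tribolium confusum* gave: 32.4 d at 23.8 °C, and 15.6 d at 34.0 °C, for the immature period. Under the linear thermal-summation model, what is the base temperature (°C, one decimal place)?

Linear rate model ⇒ the product D·(T − T_b) is constant across temperatures.
32.4·(23.8 − T_b) = 15.6·(34.0 − T_b)
T_b = (32.4·23.8 − 15.6·34.0) / (32.4 − 15.6) = 240.72 / 16.8 = 14.329 °C ≈ 14.3 °C.

14.3 °C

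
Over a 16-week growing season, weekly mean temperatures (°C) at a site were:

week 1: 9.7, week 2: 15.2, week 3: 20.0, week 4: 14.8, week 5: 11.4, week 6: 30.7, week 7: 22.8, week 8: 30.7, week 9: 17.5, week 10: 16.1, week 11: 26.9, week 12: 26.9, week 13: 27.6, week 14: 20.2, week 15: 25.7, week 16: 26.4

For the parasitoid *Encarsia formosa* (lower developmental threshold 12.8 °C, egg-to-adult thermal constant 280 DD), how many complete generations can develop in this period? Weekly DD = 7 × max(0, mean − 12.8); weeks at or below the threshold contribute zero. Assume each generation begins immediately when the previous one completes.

3 generations

Weekly DD (7 × max(0, T̄ − 12.8)): 0.0, 16.8, 50.4, 14.0, 0.0, 125.3, 70.0, 125.3, 32.9, 23.1, 98.7, 98.7, 103.6, 51.8, 90.3, 95.2.
Season total = 996.1 DD.
Complete generations = ⌊996.1 / 280⌋ = 3.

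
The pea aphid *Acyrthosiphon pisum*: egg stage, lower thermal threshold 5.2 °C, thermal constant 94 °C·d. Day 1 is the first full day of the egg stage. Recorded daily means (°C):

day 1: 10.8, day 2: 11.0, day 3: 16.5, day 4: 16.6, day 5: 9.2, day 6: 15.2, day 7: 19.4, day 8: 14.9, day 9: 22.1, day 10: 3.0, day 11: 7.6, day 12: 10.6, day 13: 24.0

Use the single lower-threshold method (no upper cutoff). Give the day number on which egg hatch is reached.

day 12

Daily DD above 5.2 °C: 5.6, 5.8, 11.3, 11.4, 4.0, 10.0, 14.2, 9.7, 16.9, 0.0, 2.4, 5.4, 18.8.
Cumulative: 5.6, 11.4, 22.7, 34.1, 38.1, 48.1, 62.3, 72.0, 88.9, 88.9, 91.3, 96.7, 115.5.
The total first reaches 94 DD on day 12.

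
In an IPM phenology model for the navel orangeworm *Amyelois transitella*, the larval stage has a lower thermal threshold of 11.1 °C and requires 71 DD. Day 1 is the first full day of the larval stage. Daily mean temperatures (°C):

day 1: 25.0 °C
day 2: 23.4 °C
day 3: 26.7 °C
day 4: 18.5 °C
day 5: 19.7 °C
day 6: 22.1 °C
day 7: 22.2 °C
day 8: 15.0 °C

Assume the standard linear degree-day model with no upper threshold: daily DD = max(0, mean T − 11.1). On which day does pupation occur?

Daily DD above 11.1 °C: 13.9, 12.3, 15.6, 7.4, 8.6, 11.0, 11.1, 3.9.
Cumulative: 13.9, 26.2, 41.8, 49.2, 57.8, 68.8, 79.9, 83.8.
The total first reaches 71 DD on day 7.

day 7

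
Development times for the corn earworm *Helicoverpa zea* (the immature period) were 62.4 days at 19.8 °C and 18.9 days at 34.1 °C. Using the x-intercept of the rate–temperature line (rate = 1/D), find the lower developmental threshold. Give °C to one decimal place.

13.6 °C

Linear rate model ⇒ the product D·(T − T_b) is constant across temperatures.
62.4·(19.8 − T_b) = 18.9·(34.1 − T_b)
T_b = (62.4·19.8 − 18.9·34.1) / (62.4 − 18.9) = 591.03 / 43.5 = 13.587 °C ≈ 13.6 °C.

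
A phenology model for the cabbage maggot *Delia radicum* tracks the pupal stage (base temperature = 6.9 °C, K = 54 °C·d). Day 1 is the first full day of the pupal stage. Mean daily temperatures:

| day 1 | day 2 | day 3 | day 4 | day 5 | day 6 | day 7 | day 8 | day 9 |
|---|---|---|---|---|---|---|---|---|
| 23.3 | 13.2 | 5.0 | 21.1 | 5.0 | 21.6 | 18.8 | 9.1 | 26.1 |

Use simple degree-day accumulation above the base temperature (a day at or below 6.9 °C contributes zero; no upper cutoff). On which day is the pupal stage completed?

Daily DD above 6.9 °C: 16.4, 6.3, 0.0, 14.2, 0.0, 14.7, 11.9, 2.2, 19.2.
Cumulative: 16.4, 22.7, 22.7, 36.9, 36.9, 51.6, 63.5, 65.7, 84.9.
The total first reaches 54 DD on day 7.

day 7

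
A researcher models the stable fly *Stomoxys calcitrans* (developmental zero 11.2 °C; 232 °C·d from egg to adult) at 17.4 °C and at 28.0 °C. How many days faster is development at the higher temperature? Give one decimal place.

23.6 days

At 17.4 °C: 232 / (17.4 − 11.2) = 232 / 6.2 = 37.419 d.
At 28.0 °C: 232 / (28.0 − 11.2) = 232 / 16.8 = 13.810 d.
Difference = |37.419 − 13.810| = 23.610 ≈ 23.6 days.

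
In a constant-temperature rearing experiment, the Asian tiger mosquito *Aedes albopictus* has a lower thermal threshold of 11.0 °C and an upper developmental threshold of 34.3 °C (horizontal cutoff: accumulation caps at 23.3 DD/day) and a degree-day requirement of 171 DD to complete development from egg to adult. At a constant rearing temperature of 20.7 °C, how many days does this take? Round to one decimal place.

17.6 days

Daily accumulation = 20.7 − 11.0 = 9.7 DD/day.
Duration = 171 / 9.7 = 17.629 ≈ 17.6 days.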